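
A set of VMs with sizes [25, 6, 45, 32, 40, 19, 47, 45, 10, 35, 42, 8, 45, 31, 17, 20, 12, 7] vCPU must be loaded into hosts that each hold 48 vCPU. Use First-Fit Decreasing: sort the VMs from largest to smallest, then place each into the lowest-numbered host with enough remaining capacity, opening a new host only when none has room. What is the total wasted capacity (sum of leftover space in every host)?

Sorted descending: 47, 45, 45, 45, 42, 40, 35, 32, 31, 25, 20, 19, 17, 12, 10, 8, 7, 6.
47 vCPU → host 1 (remaining 1 vCPU)
45 vCPU → host 2 (remaining 3 vCPU)
45 vCPU → host 3 (remaining 3 vCPU)
45 vCPU → host 4 (remaining 3 vCPU)
42 vCPU → host 5 (remaining 6 vCPU)
40 vCPU → host 6 (remaining 8 vCPU)
35 vCPU → host 7 (remaining 13 vCPU)
32 vCPU → host 8 (remaining 16 vCPU)
31 vCPU → host 9 (remaining 17 vCPU)
25 vCPU → host 10 (remaining 23 vCPU)
20 vCPU → host 10 (remaining 3 vCPU)
19 vCPU → host 11 (remaining 29 vCPU)
17 vCPU → host 9 (remaining 0 vCPU)
12 vCPU → host 7 (remaining 1 vCPU)
10 vCPU → host 8 (remaining 6 vCPU)
8 vCPU → host 6 (remaining 0 vCPU)
7 vCPU → host 11 (remaining 22 vCPU)
6 vCPU → host 5 (remaining 0 vCPU)
11 hosts × 48 vCPU = 528 vCPU; used 486 vCPU; unused 42 vCPU.

42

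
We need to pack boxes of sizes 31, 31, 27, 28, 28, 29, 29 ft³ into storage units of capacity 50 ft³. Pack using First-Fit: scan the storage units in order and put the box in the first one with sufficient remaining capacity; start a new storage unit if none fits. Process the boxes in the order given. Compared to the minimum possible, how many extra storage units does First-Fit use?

First-Fit: [31] [31] [27] [28] [28] [29] [29] → 7 storage units.
7 boxes exceed 25 ft³ (half the capacity), and no two of those can share a storage unit, so at least 7 storage units are needed.
So 7 is already optimal.

0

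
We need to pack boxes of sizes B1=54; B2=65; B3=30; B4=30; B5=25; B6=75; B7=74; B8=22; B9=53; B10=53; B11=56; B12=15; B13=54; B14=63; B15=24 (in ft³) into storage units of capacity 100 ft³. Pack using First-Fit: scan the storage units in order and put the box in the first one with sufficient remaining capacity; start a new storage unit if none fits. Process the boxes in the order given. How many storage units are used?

9 storage units

storage unit 1: place B1 (54 ft³), 46 ft³ left
storage unit 2: place B2 (65 ft³), 35 ft³ left
storage unit 1: place B3 (30 ft³), 16 ft³ left
storage unit 2: place B4 (30 ft³), 5 ft³ left
storage unit 3: place B5 (25 ft³), 75 ft³ left
storage unit 3: place B6 (75 ft³), 0 ft³ left
storage unit 4: place B7 (74 ft³), 26 ft³ left
storage unit 4: place B8 (22 ft³), 4 ft³ left
storage unit 5: place B9 (53 ft³), 47 ft³ left
storage unit 6: place B10 (53 ft³), 47 ft³ left
storage unit 7: place B11 (56 ft³), 44 ft³ left
storage unit 1: place B12 (15 ft³), 1 ft³ left
storage unit 8: place B13 (54 ft³), 46 ft³ left
storage unit 9: place B14 (63 ft³), 37 ft³ left
storage unit 5: place B15 (24 ft³), 23 ft³ left
Final storage units: [54,30,15] [65,30] [25,75] [74,22] [53,24] [53] [56] [54] [63].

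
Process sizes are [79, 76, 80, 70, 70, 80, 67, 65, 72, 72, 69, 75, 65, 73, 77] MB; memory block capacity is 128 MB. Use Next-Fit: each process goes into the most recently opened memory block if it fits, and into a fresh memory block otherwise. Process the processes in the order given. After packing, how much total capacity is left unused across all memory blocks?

830

79 MB → memory block 1 (remaining 49 MB)
76 MB → memory block 2 (remaining 52 MB)
80 MB → memory block 3 (remaining 48 MB)
70 MB → memory block 4 (remaining 58 MB)
70 MB → memory block 5 (remaining 58 MB)
80 MB → memory block 6 (remaining 48 MB)
67 MB → memory block 7 (remaining 61 MB)
65 MB → memory block 8 (remaining 63 MB)
72 MB → memory block 9 (remaining 56 MB)
72 MB → memory block 10 (remaining 56 MB)
69 MB → memory block 11 (remaining 59 MB)
75 MB → memory block 12 (remaining 53 MB)
65 MB → memory block 13 (remaining 63 MB)
73 MB → memory block 14 (remaining 55 MB)
77 MB → memory block 15 (remaining 51 MB)
15 memory blocks × 128 MB = 1920 MB; used 1090 MB; unused 830 MB.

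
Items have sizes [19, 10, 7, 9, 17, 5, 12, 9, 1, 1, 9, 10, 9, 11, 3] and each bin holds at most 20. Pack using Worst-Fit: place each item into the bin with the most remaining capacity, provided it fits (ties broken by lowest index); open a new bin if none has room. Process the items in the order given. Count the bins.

19 → bin 1 (remaining 1)
10 → bin 2 (remaining 10)
7 → bin 2 (remaining 3)
9 → bin 3 (remaining 11)
17 → bin 4 (remaining 3)
5 → bin 3 (remaining 6)
12 → bin 5 (remaining 8)
9 → bin 6 (remaining 11)
1 → bin 6 (remaining 10)
1 → bin 6 (remaining 9)
9 → bin 6 (remaining 0)
10 → bin 7 (remaining 10)
9 → bin 7 (remaining 1)
11 → bin 8 (remaining 9)
3 → bin 8 (remaining 6)
Final bins: [19] [10,7] [9,5] [17] [12] [9,1,1,9] [10,9] [11,3].

8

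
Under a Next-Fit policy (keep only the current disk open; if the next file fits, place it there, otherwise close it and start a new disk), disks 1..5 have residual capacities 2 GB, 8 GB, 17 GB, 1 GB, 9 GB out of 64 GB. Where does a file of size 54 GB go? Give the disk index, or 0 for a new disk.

0

Next-Fit only looks at disk 5, which has 9 GB free.
54 GB does not fit, so a new disk is opened.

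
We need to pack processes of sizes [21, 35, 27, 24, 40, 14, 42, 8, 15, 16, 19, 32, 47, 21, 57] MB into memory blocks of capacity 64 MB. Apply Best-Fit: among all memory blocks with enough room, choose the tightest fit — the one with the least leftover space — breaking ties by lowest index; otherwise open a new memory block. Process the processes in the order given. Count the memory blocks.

8

21 MB → memory block 1 (remaining 43 MB)
35 MB → memory block 1 (remaining 8 MB)
27 MB → memory block 2 (remaining 37 MB)
24 MB → memory block 2 (remaining 13 MB)
40 MB → memory block 3 (remaining 24 MB)
14 MB → memory block 3 (remaining 10 MB)
42 MB → memory block 4 (remaining 22 MB)
8 MB → memory block 1 (remaining 0 MB)
15 MB → memory block 4 (remaining 7 MB)
16 MB → memory block 5 (remaining 48 MB)
19 MB → memory block 5 (remaining 29 MB)
32 MB → memory block 6 (remaining 32 MB)
47 MB → memory block 7 (remaining 17 MB)
21 MB → memory block 5 (remaining 8 MB)
57 MB → memory block 8 (remaining 7 MB)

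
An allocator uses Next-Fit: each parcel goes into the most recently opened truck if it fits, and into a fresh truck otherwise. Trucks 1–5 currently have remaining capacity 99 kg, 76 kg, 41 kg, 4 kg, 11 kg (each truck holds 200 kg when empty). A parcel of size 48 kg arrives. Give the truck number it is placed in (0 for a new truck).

0

Next-Fit only looks at truck 5, which has 11 kg free.
48 kg does not fit, so a new truck is opened.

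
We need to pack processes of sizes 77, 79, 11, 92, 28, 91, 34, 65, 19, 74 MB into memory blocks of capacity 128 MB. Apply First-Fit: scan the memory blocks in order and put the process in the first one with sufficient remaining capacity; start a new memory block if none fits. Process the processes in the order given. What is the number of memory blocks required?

6 memory blocks

memory block 1: place 77 MB, 51 MB left
memory block 2: place 79 MB, 49 MB left
memory block 1: place 11 MB, 40 MB left
memory block 3: place 92 MB, 36 MB left
memory block 1: place 28 MB, 12 MB left
memory block 4: place 91 MB, 37 MB left
memory block 2: place 34 MB, 15 MB left
memory block 5: place 65 MB, 63 MB left
memory block 3: place 19 MB, 17 MB left
memory block 6: place 74 MB, 54 MB left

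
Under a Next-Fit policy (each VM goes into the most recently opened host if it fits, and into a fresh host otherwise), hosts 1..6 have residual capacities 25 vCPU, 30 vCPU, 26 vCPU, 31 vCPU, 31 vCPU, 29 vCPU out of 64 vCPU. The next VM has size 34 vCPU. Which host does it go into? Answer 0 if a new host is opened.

Next-Fit only looks at host 6, which has 29 vCPU free.
34 vCPU does not fit, so a new host is opened.

0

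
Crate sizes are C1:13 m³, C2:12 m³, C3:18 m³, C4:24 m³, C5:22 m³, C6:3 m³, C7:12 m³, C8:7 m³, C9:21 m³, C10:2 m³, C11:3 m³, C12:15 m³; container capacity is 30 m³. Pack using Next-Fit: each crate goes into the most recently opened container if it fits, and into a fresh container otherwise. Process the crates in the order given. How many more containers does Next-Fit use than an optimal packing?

1

Next-Fit: [13,12] [18] [24] [22,3] [12,7] [21,2,3] [15] → 7 containers.
Total size 152 m³; any packing needs at least ⌈152/30⌉ = 6 containers.
An optimal packing achieves that bound: [24,3,3] [22,7] [21,2] [18,12] [15,13] [12] → 6 containers.
Excess: 7 − 6 = 1.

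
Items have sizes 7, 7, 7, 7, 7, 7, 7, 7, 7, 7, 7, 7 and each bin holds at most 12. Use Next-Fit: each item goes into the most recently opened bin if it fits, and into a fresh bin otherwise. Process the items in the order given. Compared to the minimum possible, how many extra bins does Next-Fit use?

0

Next-Fit: [7] [7] [7] [7] [7] [7] [7] [7] [7] [7] [7] [7] → 12 bins.
12 items exceed 6 (half the capacity), and no two of those can share a bin, so at least 12 bins are needed.
So 12 is already optimal.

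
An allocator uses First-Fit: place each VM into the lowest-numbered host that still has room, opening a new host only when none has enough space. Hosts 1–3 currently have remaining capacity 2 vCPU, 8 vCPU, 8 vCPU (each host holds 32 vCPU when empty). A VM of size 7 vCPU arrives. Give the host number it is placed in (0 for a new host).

2

Hosts with room: host 2 (8 vCPU), host 3 (8 vCPU).
The first with room is host 2.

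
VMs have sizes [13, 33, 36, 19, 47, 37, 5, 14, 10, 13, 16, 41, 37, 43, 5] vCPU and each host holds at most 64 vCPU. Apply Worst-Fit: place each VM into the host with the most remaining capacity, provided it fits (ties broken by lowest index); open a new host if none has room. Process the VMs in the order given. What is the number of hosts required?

7 hosts

13 vCPU → host 1 (remaining 51 vCPU)
33 vCPU → host 1 (remaining 18 vCPU)
36 vCPU → host 2 (remaining 28 vCPU)
19 vCPU → host 2 (remaining 9 vCPU)
47 vCPU → host 3 (remaining 17 vCPU)
37 vCPU → host 4 (remaining 27 vCPU)
5 vCPU → host 4 (remaining 22 vCPU)
14 vCPU → host 4 (remaining 8 vCPU)
10 vCPU → host 1 (remaining 8 vCPU)
13 vCPU → host 3 (remaining 4 vCPU)
16 vCPU → host 5 (remaining 48 vCPU)
41 vCPU → host 5 (remaining 7 vCPU)
37 vCPU → host 6 (remaining 27 vCPU)
43 vCPU → host 7 (remaining 21 vCPU)
5 vCPU → host 6 (remaining 22 vCPU)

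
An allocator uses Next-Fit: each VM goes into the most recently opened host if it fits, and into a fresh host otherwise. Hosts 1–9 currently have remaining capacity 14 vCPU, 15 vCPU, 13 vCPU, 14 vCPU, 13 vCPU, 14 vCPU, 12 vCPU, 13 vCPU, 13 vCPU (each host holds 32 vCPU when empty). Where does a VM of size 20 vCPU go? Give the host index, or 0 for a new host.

0

Next-Fit only looks at host 9, which has 13 vCPU free.
20 vCPU does not fit, so a new host is opened.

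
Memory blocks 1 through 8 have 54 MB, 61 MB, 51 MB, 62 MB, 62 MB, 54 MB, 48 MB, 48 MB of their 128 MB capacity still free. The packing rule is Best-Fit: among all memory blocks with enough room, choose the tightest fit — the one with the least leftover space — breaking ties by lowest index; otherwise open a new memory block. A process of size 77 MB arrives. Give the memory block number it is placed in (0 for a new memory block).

0

No memory block has ≥ 77 MB free, so a new memory block is opened.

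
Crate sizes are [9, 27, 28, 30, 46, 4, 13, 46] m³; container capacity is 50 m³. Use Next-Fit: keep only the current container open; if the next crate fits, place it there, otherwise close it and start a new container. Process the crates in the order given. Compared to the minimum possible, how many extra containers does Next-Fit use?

1

Next-Fit: [9,27] [28] [30] [46,4] [13] [46] → 6 containers.
Total size 203 m³; any packing needs at least ⌈203/50⌉ = 5 containers.
An optimal packing achieves that bound: [46,4] [46] [30,13] [28,9] [27] → 5 containers.
Excess: 6 − 5 = 1.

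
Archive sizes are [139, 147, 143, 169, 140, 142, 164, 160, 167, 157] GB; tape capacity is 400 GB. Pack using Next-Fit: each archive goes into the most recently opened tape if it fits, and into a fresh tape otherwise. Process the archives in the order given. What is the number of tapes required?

tape 1: place 139 GB, 261 GB left
tape 1: place 147 GB, 114 GB left
tape 2: place 143 GB, 257 GB left
tape 2: place 169 GB, 88 GB left
tape 3: place 140 GB, 260 GB left
tape 3: place 142 GB, 118 GB left
tape 4: place 164 GB, 236 GB left
tape 4: place 160 GB, 76 GB left
tape 5: place 167 GB, 233 GB left
tape 5: place 157 GB, 76 GB left

5 tapes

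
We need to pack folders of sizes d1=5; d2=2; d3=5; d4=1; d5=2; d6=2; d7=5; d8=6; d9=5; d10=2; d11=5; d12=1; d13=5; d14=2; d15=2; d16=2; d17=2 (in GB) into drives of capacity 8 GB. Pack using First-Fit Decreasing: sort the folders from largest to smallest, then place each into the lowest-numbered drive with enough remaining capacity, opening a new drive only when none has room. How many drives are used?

Sorted descending: 6, 5, 5, 5, 5, 5, 5, 2, 2, 2, 2, 2, 2, 2, 2, 1, 1.
drive 1: place 6 GB, 2 GB left
drive 2: place 5 GB, 3 GB left
drive 3: place 5 GB, 3 GB left
drive 4: place 5 GB, 3 GB left
drive 5: place 5 GB, 3 GB left
drive 6: place 5 GB, 3 GB left
drive 7: place 5 GB, 3 GB left
drive 1: place 2 GB, 0 GB left
drive 2: place 2 GB, 1 GB left
drive 3: place 2 GB, 1 GB left
drive 4: place 2 GB, 1 GB left
drive 5: place 2 GB, 1 GB left
drive 6: place 2 GB, 1 GB left
drive 7: place 2 GB, 1 GB left
drive 8: place 2 GB, 6 GB left
drive 2: place 1 GB, 0 GB left
drive 3: place 1 GB, 0 GB left
Final drives: [6,2] [5,2,1] [5,2,1] [5,2] [5,2] [5,2] [5,2] [2].

8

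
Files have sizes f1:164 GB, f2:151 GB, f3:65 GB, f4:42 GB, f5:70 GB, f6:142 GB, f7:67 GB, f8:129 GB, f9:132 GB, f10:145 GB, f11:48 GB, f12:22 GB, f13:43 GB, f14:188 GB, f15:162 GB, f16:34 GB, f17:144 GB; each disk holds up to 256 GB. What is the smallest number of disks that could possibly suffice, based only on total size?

7

Total size = 164 + 151 + 65 + 42 + 70 + 142 + 67 + 129 + 132 + 145 + 48 + 22 + 43 + 188 + 162 + 34 + 144 = 1748 GB.
⌈1748 / 256⌉ = 7.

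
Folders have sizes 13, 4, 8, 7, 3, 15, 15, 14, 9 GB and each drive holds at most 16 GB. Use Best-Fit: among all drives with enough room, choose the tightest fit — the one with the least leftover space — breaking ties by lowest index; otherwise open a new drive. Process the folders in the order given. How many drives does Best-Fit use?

13 GB → drive 1 (remaining 3 GB)
4 GB → drive 2 (remaining 12 GB)
8 GB → drive 2 (remaining 4 GB)
7 GB → drive 3 (remaining 9 GB)
3 GB → drive 1 (remaining 0 GB)
15 GB → drive 4 (remaining 1 GB)
15 GB → drive 5 (remaining 1 GB)
14 GB → drive 6 (remaining 2 GB)
9 GB → drive 3 (remaining 0 GB)

6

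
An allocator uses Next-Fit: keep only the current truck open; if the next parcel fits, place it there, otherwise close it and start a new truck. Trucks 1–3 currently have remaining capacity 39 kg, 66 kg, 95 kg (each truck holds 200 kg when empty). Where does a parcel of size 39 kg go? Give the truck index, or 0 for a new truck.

Next-Fit only looks at truck 3, which has 95 kg free.
39 kg fits there.

3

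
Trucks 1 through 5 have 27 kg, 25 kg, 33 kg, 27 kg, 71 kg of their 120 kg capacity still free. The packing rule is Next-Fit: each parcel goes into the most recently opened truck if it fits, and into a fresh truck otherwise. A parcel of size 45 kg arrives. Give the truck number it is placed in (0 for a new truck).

Next-Fit only looks at truck 5, which has 71 kg free.
45 kg fits there.

5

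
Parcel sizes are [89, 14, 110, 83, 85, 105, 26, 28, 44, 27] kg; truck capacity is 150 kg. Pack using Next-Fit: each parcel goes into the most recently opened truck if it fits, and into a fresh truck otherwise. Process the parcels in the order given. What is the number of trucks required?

Put 89 kg in truck 1; 61 kg remain.
Put 14 kg in truck 1; 47 kg remain.
Put 110 kg in truck 2; 40 kg remain.
Put 83 kg in truck 3; 67 kg remain.
Put 85 kg in truck 4; 65 kg remain.
Put 105 kg in truck 5; 45 kg remain.
Put 26 kg in truck 5; 19 kg remain.
Put 28 kg in truck 6; 122 kg remain.
Put 44 kg in truck 6; 78 kg remain.
Put 27 kg in truck 6; 51 kg remain.
Final trucks: [89,14] [110] [83] [85] [105,26] [28,44,27].

6 trucks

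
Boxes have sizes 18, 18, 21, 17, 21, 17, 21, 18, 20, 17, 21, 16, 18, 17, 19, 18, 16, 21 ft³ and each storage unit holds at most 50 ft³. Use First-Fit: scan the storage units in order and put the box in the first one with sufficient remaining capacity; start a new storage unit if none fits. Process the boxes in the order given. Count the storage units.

storage unit 1: place 18 ft³, 32 ft³ left
storage unit 1: place 18 ft³, 14 ft³ left
storage unit 2: place 21 ft³, 29 ft³ left
storage unit 2: place 17 ft³, 12 ft³ left
storage unit 3: place 21 ft³, 29 ft³ left
storage unit 3: place 17 ft³, 12 ft³ left
storage unit 4: place 21 ft³, 29 ft³ left
storage unit 4: place 18 ft³, 11 ft³ left
storage unit 5: place 20 ft³, 30 ft³ left
storage unit 5: place 17 ft³, 13 ft³ left
storage unit 6: place 21 ft³, 29 ft³ left
storage unit 6: place 16 ft³, 13 ft³ left
storage unit 7: place 18 ft³, 32 ft³ left
storage unit 7: place 17 ft³, 15 ft³ left
storage unit 8: place 19 ft³, 31 ft³ left
storage unit 8: place 18 ft³, 13 ft³ left
storage unit 9: place 16 ft³, 34 ft³ left
storage unit 9: place 21 ft³, 13 ft³ left
Final storage units: [18,18] [21,17] [21,17] [21,18] [20,17] [21,16] [18,17] [19,18] [16,21].

9 storage units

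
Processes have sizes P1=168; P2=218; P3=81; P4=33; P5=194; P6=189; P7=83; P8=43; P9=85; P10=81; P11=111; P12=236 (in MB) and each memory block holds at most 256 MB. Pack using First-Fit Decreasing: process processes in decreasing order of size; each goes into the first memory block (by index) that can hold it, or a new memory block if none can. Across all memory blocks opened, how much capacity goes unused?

270

Sorted descending: 236, 218, 194, 189, 168, 111, 85, 83, 81, 81, 43, 33.
236 MB → memory block 1 (remaining 20 MB)
218 MB → memory block 2 (remaining 38 MB)
194 MB → memory block 3 (remaining 62 MB)
189 MB → memory block 4 (remaining 67 MB)
168 MB → memory block 5 (remaining 88 MB)
111 MB → memory block 6 (remaining 145 MB)
85 MB → memory block 5 (remaining 3 MB)
83 MB → memory block 6 (remaining 62 MB)
81 MB → memory block 7 (remaining 175 MB)
81 MB → memory block 7 (remaining 94 MB)
43 MB → memory block 3 (remaining 19 MB)
33 MB → memory block 2 (remaining 5 MB)
7 memory blocks × 256 MB = 1792 MB; used 1522 MB; unused 270 MB.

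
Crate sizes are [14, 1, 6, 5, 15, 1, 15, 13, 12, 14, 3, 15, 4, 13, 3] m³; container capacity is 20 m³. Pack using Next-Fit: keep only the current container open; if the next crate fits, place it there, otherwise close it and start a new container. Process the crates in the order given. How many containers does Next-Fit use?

container 1: place 14 m³, 6 m³ left
container 1: place 1 m³, 5 m³ left
container 2: place 6 m³, 14 m³ left
container 2: place 5 m³, 9 m³ left
container 3: place 15 m³, 5 m³ left
container 3: place 1 m³, 4 m³ left
container 4: place 15 m³, 5 m³ left
container 5: place 13 m³, 7 m³ left
container 6: place 12 m³, 8 m³ left
container 7: place 14 m³, 6 m³ left
container 7: place 3 m³, 3 m³ left
container 8: place 15 m³, 5 m³ left
container 8: place 4 m³, 1 m³ left
container 9: place 13 m³, 7 m³ left
container 9: place 3 m³, 4 m³ left
Final containers: [14,1] [6,5] [15,1] [15] [13] [12] [14,3] [15,4] [13,3].

9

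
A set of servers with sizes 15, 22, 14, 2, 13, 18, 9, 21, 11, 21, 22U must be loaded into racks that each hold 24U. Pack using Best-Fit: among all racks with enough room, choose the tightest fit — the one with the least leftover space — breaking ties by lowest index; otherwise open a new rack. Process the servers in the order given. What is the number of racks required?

15U → rack 1 (remaining 9U)
22U → rack 2 (remaining 2U)
14U → rack 3 (remaining 10U)
2U → rack 2 (remaining 0U)
13U → rack 4 (remaining 11U)
18U → rack 5 (remaining 6U)
9U → rack 1 (remaining 0U)
21U → rack 6 (remaining 3U)
11U → rack 4 (remaining 0U)
21U → rack 7 (remaining 3U)
22U → rack 8 (remaining 2U)
Final racks: [15,9] [22,2] [14] [13,11] [18] [21] [21] [22].

8 racks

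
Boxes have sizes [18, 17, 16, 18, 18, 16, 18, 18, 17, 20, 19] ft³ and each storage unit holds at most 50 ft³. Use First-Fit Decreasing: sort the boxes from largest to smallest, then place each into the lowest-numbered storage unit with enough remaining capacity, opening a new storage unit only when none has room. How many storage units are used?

Sorted descending: 20, 19, 18, 18, 18, 18, 18, 17, 17, 16, 16.
Put 20 ft³ in storage unit 1; 30 ft³ remain.
Put 19 ft³ in storage unit 1; 11 ft³ remain.
Put 18 ft³ in storage unit 2; 32 ft³ remain.
Put 18 ft³ in storage unit 2; 14 ft³ remain.
Put 18 ft³ in storage unit 3; 32 ft³ remain.
Put 18 ft³ in storage unit 3; 14 ft³ remain.
Put 18 ft³ in storage unit 4; 32 ft³ remain.
Put 17 ft³ in storage unit 4; 15 ft³ remain.
Put 17 ft³ in storage unit 5; 33 ft³ remain.
Put 16 ft³ in storage unit 5; 17 ft³ remain.
Put 16 ft³ in storage unit 5; 1 ft³ remain.

5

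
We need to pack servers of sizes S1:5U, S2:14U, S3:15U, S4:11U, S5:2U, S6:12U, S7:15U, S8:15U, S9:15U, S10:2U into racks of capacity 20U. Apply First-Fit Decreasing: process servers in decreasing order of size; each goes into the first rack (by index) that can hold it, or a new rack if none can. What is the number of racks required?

Sorted descending: 15, 15, 15, 15, 14, 12, 11, 5, 2, 2.
rack 1: place 15U, 5U left
rack 2: place 15U, 5U left
rack 3: place 15U, 5U left
rack 4: place 15U, 5U left
rack 5: place 14U, 6U left
rack 6: place 12U, 8U left
rack 7: place 11U, 9U left
rack 1: place 5U, 0U left
rack 2: place 2U, 3U left
rack 2: place 2U, 1U left
Final racks: [15,5] [15,2,2] [15] [15] [14] [12] [11].

7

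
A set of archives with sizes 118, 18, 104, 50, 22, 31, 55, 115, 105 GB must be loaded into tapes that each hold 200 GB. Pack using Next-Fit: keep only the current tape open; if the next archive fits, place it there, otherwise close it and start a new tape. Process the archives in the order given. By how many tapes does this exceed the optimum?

Next-Fit: [118,18] [104,50,22] [31,55] [115] [105] → 5 tapes.
Total size 618 GB; any packing needs at least ⌈618/200⌉ = 4 tapes.
An optimal packing achieves that bound: [118,55,22] [115,50,31] [105,18] [104] → 4 tapes.
Excess: 5 − 4 = 1.

1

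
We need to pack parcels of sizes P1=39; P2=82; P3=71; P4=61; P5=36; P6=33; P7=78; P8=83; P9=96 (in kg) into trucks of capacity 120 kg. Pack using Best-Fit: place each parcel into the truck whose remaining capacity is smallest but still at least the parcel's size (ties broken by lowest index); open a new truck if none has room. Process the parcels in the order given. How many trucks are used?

6

P1 (39 kg) → truck 1 (remaining 81 kg)
P2 (82 kg) → truck 2 (remaining 38 kg)
P3 (71 kg) → truck 1 (remaining 10 kg)
P4 (61 kg) → truck 3 (remaining 59 kg)
P5 (36 kg) → truck 2 (remaining 2 kg)
P6 (33 kg) → truck 3 (remaining 26 kg)
P7 (78 kg) → truck 4 (remaining 42 kg)
P8 (83 kg) → truck 5 (remaining 37 kg)
P9 (96 kg) → truck 6 (remaining 24 kg)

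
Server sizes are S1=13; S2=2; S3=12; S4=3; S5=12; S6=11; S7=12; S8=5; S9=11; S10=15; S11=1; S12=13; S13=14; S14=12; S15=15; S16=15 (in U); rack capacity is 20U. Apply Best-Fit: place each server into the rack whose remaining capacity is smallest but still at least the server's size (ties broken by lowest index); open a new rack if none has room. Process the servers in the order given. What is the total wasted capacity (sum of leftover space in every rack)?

rack 1: place S1 (13U), 7U left
rack 1: place S2 (2U), 5U left
rack 2: place S3 (12U), 8U left
rack 1: place S4 (3U), 2U left
rack 3: place S5 (12U), 8U left
rack 4: place S6 (11U), 9U left
rack 5: place S7 (12U), 8U left
rack 2: place S8 (5U), 3U left
rack 6: place S9 (11U), 9U left
rack 7: place S10 (15U), 5U left
rack 1: place S11 (1U), 1U left
rack 8: place S12 (13U), 7U left
rack 9: place S13 (14U), 6U left
rack 10: place S14 (12U), 8U left
rack 11: place S15 (15U), 5U left
rack 12: place S16 (15U), 5U left
12 racks × 20U = 240U; used 166U; unused 74U.

74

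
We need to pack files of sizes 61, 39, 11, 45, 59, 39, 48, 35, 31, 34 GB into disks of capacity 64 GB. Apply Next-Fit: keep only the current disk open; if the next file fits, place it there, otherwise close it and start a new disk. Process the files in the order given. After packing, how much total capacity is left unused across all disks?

174

disk 1: place 61 GB, 3 GB left
disk 2: place 39 GB, 25 GB left
disk 2: place 11 GB, 14 GB left
disk 3: place 45 GB, 19 GB left
disk 4: place 59 GB, 5 GB left
disk 5: place 39 GB, 25 GB left
disk 6: place 48 GB, 16 GB left
disk 7: place 35 GB, 29 GB left
disk 8: place 31 GB, 33 GB left
disk 9: place 34 GB, 30 GB left
9 disks × 64 GB = 576 GB; used 402 GB; unused 174 GB.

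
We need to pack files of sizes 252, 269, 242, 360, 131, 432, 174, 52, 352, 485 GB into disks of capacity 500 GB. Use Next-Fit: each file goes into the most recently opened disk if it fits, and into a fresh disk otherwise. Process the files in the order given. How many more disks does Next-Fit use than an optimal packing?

2

Next-Fit: [252] [269] [242] [360,131] [432] [174,52] [352] [485] → 8 disks.
Total size 2749 GB; any packing needs at least ⌈2749/500⌉ = 6 disks.
An optimal packing achieves that bound: [485] [432,52] [360,131] [352] [269,174] [252,242] → 6 disks.
Excess: 8 − 6 = 2.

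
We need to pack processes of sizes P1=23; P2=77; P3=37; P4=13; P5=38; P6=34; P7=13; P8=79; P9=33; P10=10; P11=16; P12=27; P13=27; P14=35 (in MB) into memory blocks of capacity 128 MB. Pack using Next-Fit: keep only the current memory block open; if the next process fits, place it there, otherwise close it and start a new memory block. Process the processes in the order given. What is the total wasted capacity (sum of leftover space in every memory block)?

Put P1 (23 MB) in memory block 1; 105 MB remain.
Put P2 (77 MB) in memory block 1; 28 MB remain.
Put P3 (37 MB) in memory block 2; 91 MB remain.
Put P4 (13 MB) in memory block 2; 78 MB remain.
Put P5 (38 MB) in memory block 2; 40 MB remain.
Put P6 (34 MB) in memory block 2; 6 MB remain.
Put P7 (13 MB) in memory block 3; 115 MB remain.
Put P8 (79 MB) in memory block 3; 36 MB remain.
Put P9 (33 MB) in memory block 3; 3 MB remain.
Put P10 (10 MB) in memory block 4; 118 MB remain.
Put P11 (16 MB) in memory block 4; 102 MB remain.
Put P12 (27 MB) in memory block 4; 75 MB remain.
Put P13 (27 MB) in memory block 4; 48 MB remain.
Put P14 (35 MB) in memory block 4; 13 MB remain.
4 memory blocks × 128 MB = 512 MB; used 462 MB; unused 50 MB.

50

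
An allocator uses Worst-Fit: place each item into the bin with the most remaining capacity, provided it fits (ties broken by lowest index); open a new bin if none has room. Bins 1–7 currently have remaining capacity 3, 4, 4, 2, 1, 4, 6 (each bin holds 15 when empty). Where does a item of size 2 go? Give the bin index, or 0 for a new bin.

Bins with room: bin 1 (3), bin 2 (4), bin 3 (4), bin 4 (2), bin 6 (4), bin 7 (6).
Most room is bin 7 with 6 free.

7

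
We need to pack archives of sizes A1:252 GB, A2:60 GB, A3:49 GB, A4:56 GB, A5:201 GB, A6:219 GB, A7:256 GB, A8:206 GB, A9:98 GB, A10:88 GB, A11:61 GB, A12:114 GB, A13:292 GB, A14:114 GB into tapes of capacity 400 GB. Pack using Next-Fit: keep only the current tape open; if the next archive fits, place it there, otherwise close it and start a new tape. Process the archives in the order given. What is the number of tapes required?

tape 1: place A1 (252 GB), 148 GB left
tape 1: place A2 (60 GB), 88 GB left
tape 1: place A3 (49 GB), 39 GB left
tape 2: place A4 (56 GB), 344 GB left
tape 2: place A5 (201 GB), 143 GB left
tape 3: place A6 (219 GB), 181 GB left
tape 4: place A7 (256 GB), 144 GB left
tape 5: place A8 (206 GB), 194 GB left
tape 5: place A9 (98 GB), 96 GB left
tape 5: place A10 (88 GB), 8 GB left
tape 6: place A11 (61 GB), 339 GB left
tape 6: place A12 (114 GB), 225 GB left
tape 7: place A13 (292 GB), 108 GB left
tape 8: place A14 (114 GB), 286 GB left
Final tapes: [252,60,49] [56,201] [219] [256] [206,98,88] [61,114] [292] [114].

8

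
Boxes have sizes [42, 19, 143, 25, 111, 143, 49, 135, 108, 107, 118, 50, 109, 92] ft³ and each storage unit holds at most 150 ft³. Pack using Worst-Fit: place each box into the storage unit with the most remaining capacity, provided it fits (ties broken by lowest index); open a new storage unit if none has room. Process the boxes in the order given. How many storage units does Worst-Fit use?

10 storage units

42 ft³ → storage unit 1 (remaining 108 ft³)
19 ft³ → storage unit 1 (remaining 89 ft³)
143 ft³ → storage unit 2 (remaining 7 ft³)
25 ft³ → storage unit 1 (remaining 64 ft³)
111 ft³ → storage unit 3 (remaining 39 ft³)
143 ft³ → storage unit 4 (remaining 7 ft³)
49 ft³ → storage unit 1 (remaining 15 ft³)
135 ft³ → storage unit 5 (remaining 15 ft³)
108 ft³ → storage unit 6 (remaining 42 ft³)
107 ft³ → storage unit 7 (remaining 43 ft³)
118 ft³ → storage unit 8 (remaining 32 ft³)
50 ft³ → storage unit 9 (remaining 100 ft³)
109 ft³ → storage unit 10 (remaining 41 ft³)
92 ft³ → storage unit 9 (remaining 8 ft³)
Final storage units: [42,19,25,49] [143] [111] [143] [135] [108] [107] [118] [50,92] [109].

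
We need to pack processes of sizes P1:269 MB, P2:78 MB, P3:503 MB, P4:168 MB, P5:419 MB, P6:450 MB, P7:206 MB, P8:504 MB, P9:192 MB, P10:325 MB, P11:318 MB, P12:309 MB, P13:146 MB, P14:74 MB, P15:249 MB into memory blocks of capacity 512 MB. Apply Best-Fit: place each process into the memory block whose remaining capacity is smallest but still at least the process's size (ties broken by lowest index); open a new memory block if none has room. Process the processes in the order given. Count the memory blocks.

Put P1 (269 MB) in memory block 1; 243 MB remain.
Put P2 (78 MB) in memory block 1; 165 MB remain.
Put P3 (503 MB) in memory block 2; 9 MB remain.
Put P4 (168 MB) in memory block 3; 344 MB remain.
Put P5 (419 MB) in memory block 4; 93 MB remain.
Put P6 (450 MB) in memory block 5; 62 MB remain.
Put P7 (206 MB) in memory block 3; 138 MB remain.
Put P8 (504 MB) in memory block 6; 8 MB remain.
Put P9 (192 MB) in memory block 7; 320 MB remain.
Put P10 (325 MB) in memory block 8; 187 MB remain.
Put P11 (318 MB) in memory block 7; 2 MB remain.
Put P12 (309 MB) in memory block 9; 203 MB remain.
Put P13 (146 MB) in memory block 1; 19 MB remain.
Put P14 (74 MB) in memory block 4; 19 MB remain.
Put P15 (249 MB) in memory block 10; 263 MB remain.
Final memory blocks: [269,78,146] [503] [168,206] [419,74] [450] [504] [192,318] [325] [309] [249].

10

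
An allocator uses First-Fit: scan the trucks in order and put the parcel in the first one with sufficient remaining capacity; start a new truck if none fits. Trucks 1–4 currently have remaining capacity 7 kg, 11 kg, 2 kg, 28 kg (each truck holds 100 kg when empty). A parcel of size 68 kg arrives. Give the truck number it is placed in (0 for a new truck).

No truck has ≥ 68 kg free, so a new truck is opened.

0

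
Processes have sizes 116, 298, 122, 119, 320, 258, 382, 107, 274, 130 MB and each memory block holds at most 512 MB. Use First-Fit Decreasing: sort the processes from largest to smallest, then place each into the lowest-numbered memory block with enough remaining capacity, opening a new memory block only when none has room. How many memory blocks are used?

Sorted descending: 382, 320, 298, 274, 258, 130, 122, 119, 116, 107.
Put 382 MB in memory block 1; 130 MB remain.
Put 320 MB in memory block 2; 192 MB remain.
Put 298 MB in memory block 3; 214 MB remain.
Put 274 MB in memory block 4; 238 MB remain.
Put 258 MB in memory block 5; 254 MB remain.
Put 130 MB in memory block 1; 0 MB remain.
Put 122 MB in memory block 2; 70 MB remain.
Put 119 MB in memory block 3; 95 MB remain.
Put 116 MB in memory block 4; 122 MB remain.
Put 107 MB in memory block 4; 15 MB remain.
Final memory blocks: [382,130] [320,122] [298,119] [274,116,107] [258].

5 memory blocks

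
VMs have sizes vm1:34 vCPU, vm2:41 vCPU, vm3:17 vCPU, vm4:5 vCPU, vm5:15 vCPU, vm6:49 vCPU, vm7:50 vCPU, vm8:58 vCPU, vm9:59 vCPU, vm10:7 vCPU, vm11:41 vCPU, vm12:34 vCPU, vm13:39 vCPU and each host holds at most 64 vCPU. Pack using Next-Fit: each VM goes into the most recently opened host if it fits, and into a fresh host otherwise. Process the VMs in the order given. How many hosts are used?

host 1: place vm1 (34 vCPU), 30 vCPU left
host 2: place vm2 (41 vCPU), 23 vCPU left
host 2: place vm3 (17 vCPU), 6 vCPU left
host 2: place vm4 (5 vCPU), 1 vCPU left
host 3: place vm5 (15 vCPU), 49 vCPU left
host 3: place vm6 (49 vCPU), 0 vCPU left
host 4: place vm7 (50 vCPU), 14 vCPU left
host 5: place vm8 (58 vCPU), 6 vCPU left
host 6: place vm9 (59 vCPU), 5 vCPU left
host 7: place vm10 (7 vCPU), 57 vCPU left
host 7: place vm11 (41 vCPU), 16 vCPU left
host 8: place vm12 (34 vCPU), 30 vCPU left
host 9: place vm13 (39 vCPU), 25 vCPU left
Final hosts: [34] [41,17,5] [15,49] [50] [58] [59] [7,41] [34] [39].

9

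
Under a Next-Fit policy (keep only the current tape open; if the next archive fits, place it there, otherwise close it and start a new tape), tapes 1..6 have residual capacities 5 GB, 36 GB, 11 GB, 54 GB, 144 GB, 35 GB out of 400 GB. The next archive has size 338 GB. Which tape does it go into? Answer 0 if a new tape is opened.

Next-Fit only looks at tape 6, which has 35 GB free.
338 GB does not fit, so a new tape is opened.

0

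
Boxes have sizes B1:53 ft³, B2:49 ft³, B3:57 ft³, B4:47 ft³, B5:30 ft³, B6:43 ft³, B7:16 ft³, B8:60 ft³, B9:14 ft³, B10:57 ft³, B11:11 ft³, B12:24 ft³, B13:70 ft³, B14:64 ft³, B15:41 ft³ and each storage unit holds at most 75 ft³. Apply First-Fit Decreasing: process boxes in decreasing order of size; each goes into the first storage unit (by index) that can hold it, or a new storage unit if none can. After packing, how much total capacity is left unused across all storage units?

Sorted descending: 70, 64, 60, 57, 57, 53, 49, 47, 43, 41, 30, 24, 16, 14, 11.
Put 70 ft³ in storage unit 1; 5 ft³ remain.
Put 64 ft³ in storage unit 2; 11 ft³ remain.
Put 60 ft³ in storage unit 3; 15 ft³ remain.
Put 57 ft³ in storage unit 4; 18 ft³ remain.
Put 57 ft³ in storage unit 5; 18 ft³ remain.
Put 53 ft³ in storage unit 6; 22 ft³ remain.
Put 49 ft³ in storage unit 7; 26 ft³ remain.
Put 47 ft³ in storage unit 8; 28 ft³ remain.
Put 43 ft³ in storage unit 9; 32 ft³ remain.
Put 41 ft³ in storage unit 10; 34 ft³ remain.
Put 30 ft³ in storage unit 9; 2 ft³ remain.
Put 24 ft³ in storage unit 7; 2 ft³ remain.
Put 16 ft³ in storage unit 4; 2 ft³ remain.
Put 14 ft³ in storage unit 3; 1 ft³ remain.
Put 11 ft³ in storage unit 2; 0 ft³ remain.
10 storage units × 75 ft³ = 750 ft³; used 636 ft³; unused 114 ft³.

114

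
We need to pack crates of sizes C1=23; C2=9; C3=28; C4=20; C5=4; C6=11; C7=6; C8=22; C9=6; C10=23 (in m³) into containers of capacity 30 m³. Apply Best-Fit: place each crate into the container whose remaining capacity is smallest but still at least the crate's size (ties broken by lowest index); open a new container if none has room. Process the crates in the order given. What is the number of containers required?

6 containers

C1 (23 m³) → container 1 (remaining 7 m³)
C2 (9 m³) → container 2 (remaining 21 m³)
C3 (28 m³) → container 3 (remaining 2 m³)
C4 (20 m³) → container 2 (remaining 1 m³)
C5 (4 m³) → container 1 (remaining 3 m³)
C6 (11 m³) → container 4 (remaining 19 m³)
C7 (6 m³) → container 4 (remaining 13 m³)
C8 (22 m³) → container 5 (remaining 8 m³)
C9 (6 m³) → container 5 (remaining 2 m³)
C10 (23 m³) → container 6 (remaining 7 m³)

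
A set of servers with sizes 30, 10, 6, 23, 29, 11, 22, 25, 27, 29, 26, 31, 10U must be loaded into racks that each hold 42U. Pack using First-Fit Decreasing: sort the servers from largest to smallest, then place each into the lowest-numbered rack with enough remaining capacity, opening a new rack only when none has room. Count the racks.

9

Sorted descending: 31, 30, 29, 29, 27, 26, 25, 23, 22, 11, 10, 10, 6.
Put 31U in rack 1; 11U remain.
Put 30U in rack 2; 12U remain.
Put 29U in rack 3; 13U remain.
Put 29U in rack 4; 13U remain.
Put 27U in rack 5; 15U remain.
Put 26U in rack 6; 16U remain.
Put 25U in rack 7; 17U remain.
Put 23U in rack 8; 19U remain.
Put 22U in rack 9; 20U remain.
Put 11U in rack 1; 0U remain.
Put 10U in rack 2; 2U remain.
Put 10U in rack 3; 3U remain.
Put 6U in rack 4; 7U remain.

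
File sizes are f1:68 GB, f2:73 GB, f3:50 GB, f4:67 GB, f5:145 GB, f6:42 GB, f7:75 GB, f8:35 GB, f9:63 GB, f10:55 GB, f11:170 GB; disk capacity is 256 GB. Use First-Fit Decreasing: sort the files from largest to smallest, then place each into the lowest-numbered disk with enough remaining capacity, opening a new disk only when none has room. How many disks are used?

4 disks

Sorted descending: 170, 145, 75, 73, 68, 67, 63, 55, 50, 42, 35.
disk 1: place 170 GB, 86 GB left
disk 2: place 145 GB, 111 GB left
disk 1: place 75 GB, 11 GB left
disk 2: place 73 GB, 38 GB left
disk 3: place 68 GB, 188 GB left
disk 3: place 67 GB, 121 GB left
disk 3: place 63 GB, 58 GB left
disk 3: place 55 GB, 3 GB left
disk 4: place 50 GB, 206 GB left
disk 4: place 42 GB, 164 GB left
disk 2: place 35 GB, 3 GB left
Final disks: [170,75] [145,73,35] [68,67,63,55] [50,42].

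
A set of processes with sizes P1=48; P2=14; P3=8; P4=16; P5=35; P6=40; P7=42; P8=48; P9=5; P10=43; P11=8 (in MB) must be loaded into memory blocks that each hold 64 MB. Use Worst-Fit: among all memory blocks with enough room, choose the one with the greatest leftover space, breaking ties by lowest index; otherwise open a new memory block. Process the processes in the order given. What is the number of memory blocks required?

Put P1 (48 MB) in memory block 1; 16 MB remain.
Put P2 (14 MB) in memory block 1; 2 MB remain.
Put P3 (8 MB) in memory block 2; 56 MB remain.
Put P4 (16 MB) in memory block 2; 40 MB remain.
Put P5 (35 MB) in memory block 2; 5 MB remain.
Put P6 (40 MB) in memory block 3; 24 MB remain.
Put P7 (42 MB) in memory block 4; 22 MB remain.
Put P8 (48 MB) in memory block 5; 16 MB remain.
Put P9 (5 MB) in memory block 3; 19 MB remain.
Put P10 (43 MB) in memory block 6; 21 MB remain.
Put P11 (8 MB) in memory block 4; 14 MB remain.
Final memory blocks: [48,14] [8,16,35] [40,5] [42,8] [48] [43].

6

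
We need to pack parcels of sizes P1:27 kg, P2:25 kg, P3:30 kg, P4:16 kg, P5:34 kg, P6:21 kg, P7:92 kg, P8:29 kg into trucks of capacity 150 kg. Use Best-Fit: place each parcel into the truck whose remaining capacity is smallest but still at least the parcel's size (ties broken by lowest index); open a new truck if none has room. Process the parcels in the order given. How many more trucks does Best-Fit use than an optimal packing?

Best-Fit: [27,25,30,16,34] [21,92,29] → 2 trucks.
Total size 274 kg; any packing needs at least ⌈274/150⌉ = 2 trucks.
So 2 is already optimal.

0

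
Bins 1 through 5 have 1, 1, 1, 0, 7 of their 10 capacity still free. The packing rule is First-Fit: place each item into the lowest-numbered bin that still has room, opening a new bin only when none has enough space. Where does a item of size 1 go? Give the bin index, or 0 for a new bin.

Bins with room: bin 1 (1), bin 2 (1), bin 3 (1), bin 5 (7).
The first with room is bin 1.

1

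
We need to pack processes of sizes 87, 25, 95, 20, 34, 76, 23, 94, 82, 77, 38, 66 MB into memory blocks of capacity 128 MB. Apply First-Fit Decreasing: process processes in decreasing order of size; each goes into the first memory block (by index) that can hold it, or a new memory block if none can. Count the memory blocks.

Sorted descending: 95, 94, 87, 82, 77, 76, 66, 38, 34, 25, 23, 20.
memory block 1: place 95 MB, 33 MB left
memory block 2: place 94 MB, 34 MB left
memory block 3: place 87 MB, 41 MB left
memory block 4: place 82 MB, 46 MB left
memory block 5: place 77 MB, 51 MB left
memory block 6: place 76 MB, 52 MB left
memory block 7: place 66 MB, 62 MB left
memory block 3: place 38 MB, 3 MB left
memory block 2: place 34 MB, 0 MB left
memory block 1: place 25 MB, 8 MB left
memory block 4: place 23 MB, 23 MB left
memory block 4: place 20 MB, 3 MB left
Final memory blocks: [95,25] [94,34] [87,38] [82,23,20] [77] [76] [66].

7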